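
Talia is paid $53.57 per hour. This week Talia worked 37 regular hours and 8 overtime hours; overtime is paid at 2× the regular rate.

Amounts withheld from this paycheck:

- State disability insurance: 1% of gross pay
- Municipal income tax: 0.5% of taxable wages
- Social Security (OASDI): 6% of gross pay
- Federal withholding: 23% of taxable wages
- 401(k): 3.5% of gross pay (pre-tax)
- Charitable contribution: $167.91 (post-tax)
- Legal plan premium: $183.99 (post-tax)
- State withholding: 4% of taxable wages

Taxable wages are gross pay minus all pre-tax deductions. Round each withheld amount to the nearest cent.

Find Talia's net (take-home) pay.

$1,435.75

Regular pay: 37 × $53.57 = $1,982.09
Overtime pay: 8 × $53.57 × 2 = $857.12
Gross pay = $1,982.09 + $857.12 = $2,839.21
401(k): $2,839.21 × 0.035 = $99.37
Taxable wages = $2,839.21 − $99.37 = $2,739.84
Municipal income tax: $2,739.84 × 0.005 = $13.70
State withholding: $2,739.84 × 0.04 = $109.59
Federal withholding: $2,739.84 × 0.23 = $630.16
Social Security (OASDI): $2,839.21 × 0.06 = $170.35
State disability insurance: $2,839.21 × 0.01 = $28.39
Legal plan premium: $183.99
Charitable contribution: $167.91
Total deductions = $99.37 + $13.70 + $109.59 + $630.16 + $170.35 + $28.39 + $183.99 + $167.91 = $1,403.46
Net pay = $2,839.21 − $1,403.46 = $1,435.75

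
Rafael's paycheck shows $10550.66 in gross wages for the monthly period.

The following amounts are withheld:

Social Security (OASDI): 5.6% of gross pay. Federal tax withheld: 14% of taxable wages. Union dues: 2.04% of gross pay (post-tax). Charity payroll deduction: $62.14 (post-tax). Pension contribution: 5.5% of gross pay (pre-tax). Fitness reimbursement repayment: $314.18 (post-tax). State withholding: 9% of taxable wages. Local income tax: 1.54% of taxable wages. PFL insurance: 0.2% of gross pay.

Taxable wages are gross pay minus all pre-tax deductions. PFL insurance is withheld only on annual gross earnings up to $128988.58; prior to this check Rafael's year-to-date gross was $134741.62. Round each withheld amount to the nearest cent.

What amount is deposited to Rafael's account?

Pension contribution: $10550.66 × 0.055 = $580.29
Taxable wages = $10550.66 − $580.29 = $9970.37
Federal tax withheld: $9970.37 × 0.14 = $1395.85
Local income tax: $9970.37 × 0.0154 = $153.54
State withholding: $9970.37 × 0.09 = $897.33
Social Security (OASDI): $10550.66 × 0.056 = $590.84
PFL insurance: annual cap $128988.58 already reached (YTD $134741.62), so $0.00
Charity payroll deduction: $62.14
Union dues: $10550.66 × 0.0204 = $215.23
Fitness reimbursement repayment: $314.18
Total deductions = $580.29 + $1395.85 + $153.54 + $897.33 + $590.84 + $0.00 + $62.14 + $215.23 + $314.18 = $4209.40
Net pay = $10550.66 − $4209.40 = $6341.26

$6341.26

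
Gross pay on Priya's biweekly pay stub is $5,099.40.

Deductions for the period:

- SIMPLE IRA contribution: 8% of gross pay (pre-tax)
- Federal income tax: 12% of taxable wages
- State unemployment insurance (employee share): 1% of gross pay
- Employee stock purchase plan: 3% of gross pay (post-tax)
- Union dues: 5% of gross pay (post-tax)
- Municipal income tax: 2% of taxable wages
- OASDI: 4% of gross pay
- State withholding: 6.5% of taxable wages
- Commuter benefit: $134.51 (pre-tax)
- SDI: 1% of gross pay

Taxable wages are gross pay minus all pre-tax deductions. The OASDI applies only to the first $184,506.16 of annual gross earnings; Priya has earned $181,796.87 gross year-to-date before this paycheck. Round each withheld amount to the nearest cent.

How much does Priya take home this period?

$3,004.47

Commuter benefit: $134.51
SIMPLE IRA contribution: $5,099.40 × 0.08 = $407.95
Pre-tax total = $134.51 + $407.95 = $542.46
Taxable wages = $5,099.40 − $542.46 = $4,556.94
Municipal income tax: $4,556.94 × 0.02 = $91.14
State withholding: $4,556.94 × 0.065 = $296.20
Federal income tax: $4,556.94 × 0.12 = $546.83
OASDI: only $184,506.16 − $181,796.87 = $2,709.29 of this check is subject → $2,709.29 × 0.04 = $108.37
SDI: $5,099.40 × 0.01 = $50.99
State unemployment insurance (employee share): $5,099.40 × 0.01 = $50.99
Union dues: $5,099.40 × 0.05 = $254.97
Employee stock purchase plan: $5,099.40 × 0.03 = $152.98
Total deductions = $134.51 + $407.95 + $91.14 + $296.20 + $546.83 + $108.37 + $50.99 + $50.99 + $254.97 + $152.98 = $2,094.93
Net pay = $5,099.40 − $2,094.93 = $3,004.47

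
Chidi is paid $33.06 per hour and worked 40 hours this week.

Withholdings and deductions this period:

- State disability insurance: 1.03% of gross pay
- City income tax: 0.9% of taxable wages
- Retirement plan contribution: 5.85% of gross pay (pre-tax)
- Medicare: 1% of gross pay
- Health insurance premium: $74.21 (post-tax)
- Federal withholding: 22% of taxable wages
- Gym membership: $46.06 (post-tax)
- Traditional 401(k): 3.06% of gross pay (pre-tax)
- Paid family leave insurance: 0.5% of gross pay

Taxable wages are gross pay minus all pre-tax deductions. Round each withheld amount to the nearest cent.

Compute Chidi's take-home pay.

$775.00

Gross pay: 40 × $33.06 = $1,322.40
Traditional 401(k): $1,322.40 × 0.0306 = $40.47
Retirement plan contribution: $1,322.40 × 0.0585 = $77.36
Pre-tax total = $40.47 + $77.36 = $117.83
Taxable wages = $1,322.40 − $117.83 = $1,204.57
Federal withholding: $1,204.57 × 0.22 = $265.01
City income tax: $1,204.57 × 0.009 = $10.84
Medicare: $1,322.40 × 0.01 = $13.22
Paid family leave insurance: $1,322.40 × 0.005 = $6.61
State disability insurance: $1,322.40 × 0.0103 = $13.62
Gym membership: $46.06
Health insurance premium: $74.21
Total deductions = $40.47 + $77.36 + $265.01 + $10.84 + $13.22 + $6.61 + $13.62 + $46.06 + $74.21 = $547.40
Net pay = $1,322.40 − $547.40 = $775.00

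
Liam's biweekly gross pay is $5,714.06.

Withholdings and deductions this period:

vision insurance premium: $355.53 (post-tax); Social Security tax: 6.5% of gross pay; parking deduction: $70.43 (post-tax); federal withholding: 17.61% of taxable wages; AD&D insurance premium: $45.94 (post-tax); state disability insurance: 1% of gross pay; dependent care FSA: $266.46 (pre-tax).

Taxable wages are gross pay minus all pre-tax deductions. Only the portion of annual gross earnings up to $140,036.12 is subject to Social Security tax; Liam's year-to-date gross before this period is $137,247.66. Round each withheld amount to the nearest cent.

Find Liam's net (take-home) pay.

$3,777.99

Dependent care FSA: $266.46
Taxable wages = $5,714.06 − $266.46 = $5,447.60
Federal withholding: $5,447.60 × 0.1761 = $959.32
Social Security tax: only $140,036.12 − $137,247.66 = $2,788.46 of this check is subject → $2,788.46 × 0.065 = $181.25
State disability insurance: $5,714.06 × 0.01 = $57.14
Parking deduction: $70.43
Vision insurance premium: $355.53
AD&D insurance premium: $45.94
Total deductions = $266.46 + $959.32 + $181.25 + $57.14 + $70.43 + $355.53 + $45.94 = $1,936.07
Net pay = $5,714.06 − $1,936.07 = $3,777.99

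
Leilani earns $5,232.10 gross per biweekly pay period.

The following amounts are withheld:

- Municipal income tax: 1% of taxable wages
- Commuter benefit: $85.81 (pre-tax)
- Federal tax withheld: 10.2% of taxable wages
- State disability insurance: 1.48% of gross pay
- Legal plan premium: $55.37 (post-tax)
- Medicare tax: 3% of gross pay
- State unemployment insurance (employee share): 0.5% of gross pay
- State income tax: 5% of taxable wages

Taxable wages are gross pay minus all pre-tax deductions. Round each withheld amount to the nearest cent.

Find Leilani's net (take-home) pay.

Commuter benefit: $85.81
Taxable wages = $5,232.10 − $85.81 = $5,146.29
Municipal income tax: $5,146.29 × 0.01 = $51.46
Federal tax withheld: $5,146.29 × 0.102 = $524.92
State income tax: $5,146.29 × 0.05 = $257.31
Medicare tax: $5,232.10 × 0.03 = $156.96
State disability insurance: $5,232.10 × 0.0148 = $77.44
State unemployment insurance (employee share): $5,232.10 × 0.005 = $26.16
Legal plan premium: $55.37
Total deductions = $85.81 + $51.46 + $524.92 + $257.31 + $156.96 + $77.44 + $26.16 + $55.37 = $1,235.43
Net pay = $5,232.10 − $1,235.43 = $3,996.67

$3,996.67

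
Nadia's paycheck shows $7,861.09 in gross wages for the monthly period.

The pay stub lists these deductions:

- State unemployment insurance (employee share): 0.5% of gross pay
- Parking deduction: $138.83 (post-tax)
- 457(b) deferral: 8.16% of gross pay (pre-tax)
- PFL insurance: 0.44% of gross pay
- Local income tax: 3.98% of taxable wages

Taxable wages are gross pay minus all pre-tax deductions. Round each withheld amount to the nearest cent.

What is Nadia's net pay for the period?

457(b) deferral: $7,861.09 × 0.0816 = $641.46
Taxable wages = $7,861.09 − $641.46 = $7,219.63
Local income tax: $7,219.63 × 0.0398 = $287.34
State unemployment insurance (employee share): $7,861.09 × 0.005 = $39.31
PFL insurance: $7,861.09 × 0.0044 = $34.59
Parking deduction: $138.83
Total deductions = $641.46 + $287.34 + $39.31 + $34.59 + $138.83 = $1,141.53
Net pay = $7,861.09 − $1,141.53 = $6,719.56

$6,719.56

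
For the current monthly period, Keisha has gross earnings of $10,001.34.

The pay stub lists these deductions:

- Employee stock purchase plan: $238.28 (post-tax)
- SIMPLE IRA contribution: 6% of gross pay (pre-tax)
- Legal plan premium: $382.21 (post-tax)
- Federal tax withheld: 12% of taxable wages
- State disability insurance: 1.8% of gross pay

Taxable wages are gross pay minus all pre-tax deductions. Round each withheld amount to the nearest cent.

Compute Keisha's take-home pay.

$7,472.60

SIMPLE IRA contribution: $10,001.34 × 0.06 = $600.08
Taxable wages = $10,001.34 − $600.08 = $9,401.26
Federal tax withheld: $9,401.26 × 0.12 = $1,128.15
State disability insurance: $10,001.34 × 0.018 = $180.02
Employee stock purchase plan: $238.28
Legal plan premium: $382.21
Total deductions = $600.08 + $1,128.15 + $180.02 + $238.28 + $382.21 = $2,528.74
Net pay = $10,001.34 − $2,528.74 = $7,472.60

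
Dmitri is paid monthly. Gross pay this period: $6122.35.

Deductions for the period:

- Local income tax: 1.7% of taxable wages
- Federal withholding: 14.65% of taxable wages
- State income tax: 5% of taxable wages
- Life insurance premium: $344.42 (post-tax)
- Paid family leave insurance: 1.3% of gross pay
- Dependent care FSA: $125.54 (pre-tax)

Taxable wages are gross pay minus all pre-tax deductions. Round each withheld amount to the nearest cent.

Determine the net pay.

$4292.48

Dependent care FSA: $125.54
Taxable wages = $6122.35 − $125.54 = $5996.81
Local income tax: $5996.81 × 0.017 = $101.95
State income tax: $5996.81 × 0.05 = $299.84
Federal withholding: $5996.81 × 0.1465 = $878.53
Paid family leave insurance: $6122.35 × 0.013 = $79.59
Life insurance premium: $344.42
Total deductions = $125.54 + $101.95 + $299.84 + $878.53 + $79.59 + $344.42 = $1829.87
Net pay = $6122.35 − $1829.87 = $4292.48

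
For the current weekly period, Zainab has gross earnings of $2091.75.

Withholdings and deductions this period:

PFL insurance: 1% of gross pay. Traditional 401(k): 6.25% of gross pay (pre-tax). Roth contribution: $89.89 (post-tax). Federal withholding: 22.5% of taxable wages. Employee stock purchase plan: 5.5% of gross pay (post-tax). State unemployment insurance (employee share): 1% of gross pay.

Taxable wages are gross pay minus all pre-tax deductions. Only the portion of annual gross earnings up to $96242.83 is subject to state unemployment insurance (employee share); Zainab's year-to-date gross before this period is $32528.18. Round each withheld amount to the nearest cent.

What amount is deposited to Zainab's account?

$1273.01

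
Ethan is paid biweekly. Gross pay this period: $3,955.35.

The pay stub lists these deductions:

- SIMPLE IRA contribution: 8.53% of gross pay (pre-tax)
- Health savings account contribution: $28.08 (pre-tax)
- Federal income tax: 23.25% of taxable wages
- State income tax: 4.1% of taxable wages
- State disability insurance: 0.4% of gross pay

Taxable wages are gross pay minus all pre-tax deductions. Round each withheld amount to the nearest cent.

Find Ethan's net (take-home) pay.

$2,592.22

Health savings account contribution: $28.08
SIMPLE IRA contribution: $3,955.35 × 0.0853 = $337.39
Pre-tax total = $28.08 + $337.39 = $365.47
Taxable wages = $3,955.35 − $365.47 = $3,589.88
State income tax: $3,589.88 × 0.041 = $147.19
Federal income tax: $3,589.88 × 0.2325 = $834.65
State disability insurance: $3,955.35 × 0.004 = $15.82
Total deductions = $28.08 + $337.39 + $147.19 + $834.65 + $15.82 = $1,363.13
Net pay = $3,955.35 − $1,363.13 = $2,592.22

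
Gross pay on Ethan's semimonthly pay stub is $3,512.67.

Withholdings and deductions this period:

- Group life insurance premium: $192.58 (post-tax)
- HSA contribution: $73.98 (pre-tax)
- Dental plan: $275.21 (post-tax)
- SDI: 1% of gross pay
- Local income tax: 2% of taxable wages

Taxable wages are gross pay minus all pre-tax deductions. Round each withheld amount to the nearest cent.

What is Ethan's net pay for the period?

HSA contribution: $73.98
Taxable wages = $3,512.67 − $73.98 = $3,438.69
Local income tax: $3,438.69 × 0.02 = $68.77
SDI: $3,512.67 × 0.01 = $35.13
Dental plan: $275.21
Group life insurance premium: $192.58
Total deductions = $73.98 + $68.77 + $35.13 + $275.21 + $192.58 = $645.67
Net pay = $3,512.67 − $645.67 = $2,867.00

$2,867.00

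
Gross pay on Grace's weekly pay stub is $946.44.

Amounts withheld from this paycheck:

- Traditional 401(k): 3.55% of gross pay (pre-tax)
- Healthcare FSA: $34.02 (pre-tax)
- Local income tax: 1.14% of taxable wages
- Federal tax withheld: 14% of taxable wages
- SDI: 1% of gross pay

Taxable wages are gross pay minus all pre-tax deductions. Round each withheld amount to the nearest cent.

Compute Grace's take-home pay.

$736.31

Traditional 401(k): $946.44 × 0.0355 = $33.60
Healthcare FSA: $34.02
Pre-tax total = $33.60 + $34.02 = $67.62
Taxable wages = $946.44 − $67.62 = $878.82
Local income tax: $878.82 × 0.0114 = $10.02
Federal tax withheld: $878.82 × 0.14 = $123.03
SDI: $946.44 × 0.01 = $9.46
Total deductions = $33.60 + $34.02 + $10.02 + $123.03 + $9.46 = $210.13
Net pay = $946.44 − $210.13 = $736.31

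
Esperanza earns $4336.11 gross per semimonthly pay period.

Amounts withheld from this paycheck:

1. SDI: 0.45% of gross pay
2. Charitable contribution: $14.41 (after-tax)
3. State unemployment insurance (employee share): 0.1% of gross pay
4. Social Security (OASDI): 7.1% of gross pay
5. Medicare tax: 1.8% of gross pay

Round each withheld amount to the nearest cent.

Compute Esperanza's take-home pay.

$3911.94

Social Security (OASDI): $4336.11 × 0.071 = $307.86
State unemployment insurance (employee share): $4336.11 × 0.001 = $4.34
Medicare tax: $4336.11 × 0.018 = $78.05
SDI: $4336.11 × 0.0045 = $19.51
Charitable contribution: $14.41
Total deductions = $307.86 + $4.34 + $78.05 + $19.51 + $14.41 = $424.17
Net pay = $4336.11 − $424.17 = $3911.94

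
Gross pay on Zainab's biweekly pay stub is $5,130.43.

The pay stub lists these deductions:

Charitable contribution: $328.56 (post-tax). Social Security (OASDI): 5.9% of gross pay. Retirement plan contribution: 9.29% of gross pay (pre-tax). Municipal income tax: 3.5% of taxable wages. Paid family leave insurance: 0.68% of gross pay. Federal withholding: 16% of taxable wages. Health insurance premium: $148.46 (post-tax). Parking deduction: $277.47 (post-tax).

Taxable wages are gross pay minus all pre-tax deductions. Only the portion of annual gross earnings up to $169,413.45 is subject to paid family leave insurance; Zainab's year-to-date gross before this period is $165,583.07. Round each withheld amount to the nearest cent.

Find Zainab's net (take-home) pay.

Retirement plan contribution: $5,130.43 × 0.0929 = $476.62
Taxable wages = $5,130.43 − $476.62 = $4,653.81
Federal withholding: $4,653.81 × 0.16 = $744.61
Municipal income tax: $4,653.81 × 0.035 = $162.88
Paid family leave insurance: only $169,413.45 − $165,583.07 = $3,830.38 of this check is subject → $3,830.38 × 0.0068 = $26.05
Social Security (OASDI): $5,130.43 × 0.059 = $302.70
Health insurance premium: $148.46
Parking deduction: $277.47
Charitable contribution: $328.56
Total deductions = $476.62 + $744.61 + $162.88 + $26.05 + $302.70 + $148.46 + $277.47 + $328.56 = $2,467.35
Net pay = $5,130.43 − $2,467.35 = $2,663.08

$2,663.08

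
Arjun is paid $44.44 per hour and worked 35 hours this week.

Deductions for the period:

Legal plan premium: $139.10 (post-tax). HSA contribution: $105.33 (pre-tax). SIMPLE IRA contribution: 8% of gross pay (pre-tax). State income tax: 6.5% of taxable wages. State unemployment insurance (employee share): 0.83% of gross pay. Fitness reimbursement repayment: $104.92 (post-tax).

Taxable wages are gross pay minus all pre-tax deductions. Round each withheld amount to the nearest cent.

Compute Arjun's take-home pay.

Gross pay: 35 × $44.44 = $1,555.40
HSA contribution: $105.33
SIMPLE IRA contribution: $1,555.40 × 0.08 = $124.43
Pre-tax total = $105.33 + $124.43 = $229.76
Taxable wages = $1,555.40 − $229.76 = $1,325.64
State income tax: $1,325.64 × 0.065 = $86.17
State unemployment insurance (employee share): $1,555.40 × 0.0083 = $12.91
Fitness reimbursement repayment: $104.92
Legal plan premium: $139.10
Total deductions = $105.33 + $124.43 + $86.17 + $12.91 + $104.92 + $139.10 = $572.86
Net pay = $1,555.40 − $572.86 = $982.54

$982.54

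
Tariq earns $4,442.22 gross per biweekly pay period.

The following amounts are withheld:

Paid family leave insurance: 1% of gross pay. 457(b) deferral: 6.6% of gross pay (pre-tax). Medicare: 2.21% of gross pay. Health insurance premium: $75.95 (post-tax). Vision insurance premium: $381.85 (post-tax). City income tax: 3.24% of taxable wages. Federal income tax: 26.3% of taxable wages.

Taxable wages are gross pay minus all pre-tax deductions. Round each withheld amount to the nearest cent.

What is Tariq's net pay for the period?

457(b) deferral: $4,442.22 × 0.066 = $293.19
Taxable wages = $4,442.22 − $293.19 = $4,149.03
City income tax: $4,149.03 × 0.0324 = $134.43
Federal income tax: $4,149.03 × 0.263 = $1,091.19
Medicare: $4,442.22 × 0.0221 = $98.17
Paid family leave insurance: $4,442.22 × 0.01 = $44.42
Vision insurance premium: $381.85
Health insurance premium: $75.95
Total deductions = $293.19 + $134.43 + $1,091.19 + $98.17 + $44.42 + $381.85 + $75.95 = $2,119.20
Net pay = $4,442.22 − $2,119.20 = $2,323.02

$2,323.02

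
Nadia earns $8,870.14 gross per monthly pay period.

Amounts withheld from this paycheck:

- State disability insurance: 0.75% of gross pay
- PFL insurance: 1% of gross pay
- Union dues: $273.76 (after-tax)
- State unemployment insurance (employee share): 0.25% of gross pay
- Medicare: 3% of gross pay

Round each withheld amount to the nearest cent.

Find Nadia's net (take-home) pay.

PFL insurance: $8,870.14 × 0.01 = $88.70
State unemployment insurance (employee share): $8,870.14 × 0.0025 = $22.18
State disability insurance: $8,870.14 × 0.0075 = $66.53
Medicare: $8,870.14 × 0.03 = $266.10
Union dues: $273.76
Total deductions = $88.70 + $22.18 + $66.53 + $266.10 + $273.76 = $717.27
Net pay = $8,870.14 − $717.27 = $8,152.87

$8,152.87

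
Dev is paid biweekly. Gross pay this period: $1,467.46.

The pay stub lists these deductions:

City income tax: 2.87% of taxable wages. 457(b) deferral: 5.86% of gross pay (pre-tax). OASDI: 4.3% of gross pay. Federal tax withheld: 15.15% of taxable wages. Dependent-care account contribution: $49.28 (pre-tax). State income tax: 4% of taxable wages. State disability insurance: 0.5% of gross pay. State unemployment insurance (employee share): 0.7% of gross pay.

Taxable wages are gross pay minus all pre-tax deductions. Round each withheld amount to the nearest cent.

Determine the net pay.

$958.13

Dependent-care account contribution: $49.28
457(b) deferral: $1,467.46 × 0.0586 = $85.99
Pre-tax total = $49.28 + $85.99 = $135.27
Taxable wages = $1,467.46 − $135.27 = $1,332.19
City income tax: $1,332.19 × 0.0287 = $38.23
Federal tax withheld: $1,332.19 × 0.1515 = $201.83
State income tax: $1,332.19 × 0.04 = $53.29
State disability insurance: $1,467.46 × 0.005 = $7.34
State unemployment insurance (employee share): $1,467.46 × 0.007 = $10.27
OASDI: $1,467.46 × 0.043 = $63.10
Total deductions = $49.28 + $85.99 + $38.23 + $201.83 + $53.29 + $7.34 + $10.27 + $63.10 = $509.33
Net pay = $1,467.46 − $509.33 = $958.13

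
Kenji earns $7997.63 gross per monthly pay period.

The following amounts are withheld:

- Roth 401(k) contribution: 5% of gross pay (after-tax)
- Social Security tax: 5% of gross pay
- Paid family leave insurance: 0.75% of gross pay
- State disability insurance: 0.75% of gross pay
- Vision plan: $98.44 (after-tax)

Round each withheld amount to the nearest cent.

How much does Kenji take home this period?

$6979.47

State disability insurance: $7997.63 × 0.0075 = $59.98
Social Security tax: $7997.63 × 0.05 = $399.88
Paid family leave insurance: $7997.63 × 0.0075 = $59.98
Roth 401(k) contribution: $7997.63 × 0.05 = $399.88
Vision plan: $98.44
Total deductions = $59.98 + $399.88 + $59.98 + $399.88 + $98.44 = $1018.16
Net pay = $7997.63 − $1018.16 = $6979.47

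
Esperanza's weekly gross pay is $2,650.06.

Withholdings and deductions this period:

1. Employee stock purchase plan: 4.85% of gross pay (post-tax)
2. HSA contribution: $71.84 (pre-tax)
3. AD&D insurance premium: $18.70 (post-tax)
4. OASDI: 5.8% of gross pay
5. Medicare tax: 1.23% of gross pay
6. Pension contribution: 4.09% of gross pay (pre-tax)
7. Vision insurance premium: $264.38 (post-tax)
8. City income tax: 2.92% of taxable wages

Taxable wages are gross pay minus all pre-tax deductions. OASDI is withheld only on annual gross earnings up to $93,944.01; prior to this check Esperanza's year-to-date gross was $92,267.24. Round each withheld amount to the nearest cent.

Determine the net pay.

HSA contribution: $71.84
Pension contribution: $2,650.06 × 0.0409 = $108.39
Pre-tax total = $71.84 + $108.39 = $180.23
Taxable wages = $2,650.06 − $180.23 = $2,469.83
City income tax: $2,469.83 × 0.0292 = $72.12
Medicare tax: $2,650.06 × 0.0123 = $32.60
OASDI: only $93,944.01 − $92,267.24 = $1,676.77 of this check is subject → $1,676.77 × 0.058 = $97.25
Employee stock purchase plan: $2,650.06 × 0.0485 = $128.53
AD&D insurance premium: $18.70
Vision insurance premium: $264.38
Total deductions = $71.84 + $108.39 + $72.12 + $32.60 + $97.25 + $128.53 + $18.70 + $264.38 = $793.81
Net pay = $2,650.06 − $793.81 = $1,856.25

$1,856.25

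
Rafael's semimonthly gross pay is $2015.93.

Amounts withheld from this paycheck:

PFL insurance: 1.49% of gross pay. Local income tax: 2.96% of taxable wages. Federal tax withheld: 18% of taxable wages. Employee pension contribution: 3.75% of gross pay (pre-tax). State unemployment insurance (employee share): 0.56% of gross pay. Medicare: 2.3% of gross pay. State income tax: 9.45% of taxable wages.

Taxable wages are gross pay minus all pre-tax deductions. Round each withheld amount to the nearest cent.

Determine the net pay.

$1262.58

Employee pension contribution: $2015.93 × 0.0375 = $75.60
Taxable wages = $2015.93 − $75.60 = $1940.33
Federal tax withheld: $1940.33 × 0.18 = $349.26
Local income tax: $1940.33 × 0.0296 = $57.43
State income tax: $1940.33 × 0.0945 = $183.36
State unemployment insurance (employee share): $2015.93 × 0.0056 = $11.29
PFL insurance: $2015.93 × 0.0149 = $30.04
Medicare: $2015.93 × 0.023 = $46.37
Total deductions = $75.60 + $349.26 + $57.43 + $183.36 + $11.29 + $30.04 + $46.37 = $753.35
Net pay = $2015.93 − $753.35 = $1262.58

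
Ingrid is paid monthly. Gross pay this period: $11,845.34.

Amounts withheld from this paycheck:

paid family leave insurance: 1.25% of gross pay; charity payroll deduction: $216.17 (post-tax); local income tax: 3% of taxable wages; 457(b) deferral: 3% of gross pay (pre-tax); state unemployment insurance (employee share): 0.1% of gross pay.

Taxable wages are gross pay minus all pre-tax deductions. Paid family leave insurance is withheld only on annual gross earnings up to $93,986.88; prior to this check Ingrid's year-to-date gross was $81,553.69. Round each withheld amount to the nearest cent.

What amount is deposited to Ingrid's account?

$10,769.19

457(b) deferral: $11,845.34 × 0.03 = $355.36
Taxable wages = $11,845.34 − $355.36 = $11,489.98
Local income tax: $11,489.98 × 0.03 = $344.70
Paid family leave insurance: cap not yet reached, full $11,845.34 is subject → $11,845.34 × 0.0125 = $148.07
State unemployment insurance (employee share): $11,845.34 × 0.001 = $11.85
Charity payroll deduction: $216.17
Total deductions = $355.36 + $344.70 + $148.07 + $11.85 + $216.17 = $1,076.15
Net pay = $11,845.34 − $1,076.15 = $10,769.19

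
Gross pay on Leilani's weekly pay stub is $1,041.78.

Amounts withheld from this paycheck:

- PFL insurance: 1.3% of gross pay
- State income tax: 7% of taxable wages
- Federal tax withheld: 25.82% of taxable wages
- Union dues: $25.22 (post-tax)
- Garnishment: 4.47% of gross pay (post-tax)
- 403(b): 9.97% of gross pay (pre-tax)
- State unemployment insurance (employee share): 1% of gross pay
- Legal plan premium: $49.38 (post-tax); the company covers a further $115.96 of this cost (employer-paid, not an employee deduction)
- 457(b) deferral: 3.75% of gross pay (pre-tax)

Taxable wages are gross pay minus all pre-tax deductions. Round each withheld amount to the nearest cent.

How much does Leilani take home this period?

$458.71

457(b) deferral: $1,041.78 × 0.0375 = $39.07
403(b): $1,041.78 × 0.0997 = $103.87
Pre-tax total = $39.07 + $103.87 = $142.94
Taxable wages = $1,041.78 − $142.94 = $898.84
State income tax: $898.84 × 0.07 = $62.92
Federal tax withheld: $898.84 × 0.2582 = $232.08
State unemployment insurance (employee share): $1,041.78 × 0.01 = $10.42
PFL insurance: $1,041.78 × 0.013 = $13.54
Union dues: $25.22
Garnishment: $1,041.78 × 0.0447 = $46.57
Legal plan premium: $49.38
(Employer's $115.96 toward legal plan premium is not withheld from the employee.)
Total deductions = $39.07 + $103.87 + $62.92 + $232.08 + $10.42 + $13.54 + $25.22 + $46.57 + $49.38 = $583.07
Net pay = $1,041.78 − $583.07 = $458.71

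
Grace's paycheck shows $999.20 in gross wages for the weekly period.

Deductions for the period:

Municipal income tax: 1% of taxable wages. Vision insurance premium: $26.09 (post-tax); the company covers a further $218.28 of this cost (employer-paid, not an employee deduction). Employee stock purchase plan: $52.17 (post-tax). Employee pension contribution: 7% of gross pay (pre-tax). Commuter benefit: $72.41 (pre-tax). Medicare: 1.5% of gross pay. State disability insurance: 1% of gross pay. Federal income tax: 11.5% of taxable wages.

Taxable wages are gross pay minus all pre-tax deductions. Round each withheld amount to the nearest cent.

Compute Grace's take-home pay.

$646.50

Employee pension contribution: $999.20 × 0.07 = $69.94
Commuter benefit: $72.41
Pre-tax total = $69.94 + $72.41 = $142.35
Taxable wages = $999.20 − $142.35 = $856.85
Municipal income tax: $856.85 × 0.01 = $8.57
Federal income tax: $856.85 × 0.115 = $98.54
State disability insurance: $999.20 × 0.01 = $9.99
Medicare: $999.20 × 0.015 = $14.99
Employee stock purchase plan: $52.17
Vision insurance premium: $26.09
(Employer's $218.28 toward vision insurance premium is not withheld from the employee.)
Total deductions = $69.94 + $72.41 + $8.57 + $98.54 + $9.99 + $14.99 + $52.17 + $26.09 = $352.70
Net pay = $999.20 − $352.70 = $646.50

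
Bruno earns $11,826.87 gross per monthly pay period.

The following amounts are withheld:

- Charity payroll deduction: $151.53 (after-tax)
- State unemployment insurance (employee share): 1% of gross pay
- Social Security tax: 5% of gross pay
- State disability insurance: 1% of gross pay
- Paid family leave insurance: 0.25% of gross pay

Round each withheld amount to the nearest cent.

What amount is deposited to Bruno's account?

Social Security tax: $11,826.87 × 0.05 = $591.34
Paid family leave insurance: $11,826.87 × 0.0025 = $29.57
State disability insurance: $11,826.87 × 0.01 = $118.27
State unemployment insurance (employee share): $11,826.87 × 0.01 = $118.27
Charity payroll deduction: $151.53
Total deductions = $591.34 + $29.57 + $118.27 + $118.27 + $151.53 = $1,008.98
Net pay = $11,826.87 − $1,008.98 = $10,817.89

$10,817.89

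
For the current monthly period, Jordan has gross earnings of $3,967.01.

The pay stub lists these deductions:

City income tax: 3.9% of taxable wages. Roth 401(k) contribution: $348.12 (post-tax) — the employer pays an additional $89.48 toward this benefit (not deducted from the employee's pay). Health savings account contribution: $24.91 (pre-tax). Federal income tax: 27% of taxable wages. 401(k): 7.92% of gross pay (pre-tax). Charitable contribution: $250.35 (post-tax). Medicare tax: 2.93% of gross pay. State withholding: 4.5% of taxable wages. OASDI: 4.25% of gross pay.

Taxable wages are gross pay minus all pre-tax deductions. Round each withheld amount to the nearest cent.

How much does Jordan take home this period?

$1,460.32

401(k): $3,967.01 × 0.0792 = $314.19
Health savings account contribution: $24.91
Pre-tax total = $314.19 + $24.91 = $339.10
Taxable wages = $3,967.01 − $339.10 = $3,627.91
State withholding: $3,627.91 × 0.045 = $163.26
Federal income tax: $3,627.91 × 0.27 = $979.54
City income tax: $3,627.91 × 0.039 = $141.49
OASDI: $3,967.01 × 0.0425 = $168.60
Medicare tax: $3,967.01 × 0.0293 = $116.23
Roth 401(k) contribution: $348.12
Charitable contribution: $250.35
(Employer's $89.48 toward Roth 401(k) contribution is not withheld from the employee.)
Total deductions = $314.19 + $24.91 + $163.26 + $979.54 + $141.49 + $168.60 + $116.23 + $348.12 + $250.35 = $2,506.69
Net pay = $3,967.01 − $2,506.69 = $1,460.32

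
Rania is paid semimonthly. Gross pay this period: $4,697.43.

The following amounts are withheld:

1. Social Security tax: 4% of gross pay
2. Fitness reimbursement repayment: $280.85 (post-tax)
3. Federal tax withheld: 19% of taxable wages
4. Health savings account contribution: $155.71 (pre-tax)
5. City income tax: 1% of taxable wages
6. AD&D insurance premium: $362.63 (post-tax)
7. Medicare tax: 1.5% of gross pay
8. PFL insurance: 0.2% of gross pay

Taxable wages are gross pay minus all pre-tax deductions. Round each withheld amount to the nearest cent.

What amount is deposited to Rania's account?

Health savings account contribution: $155.71
Taxable wages = $4,697.43 − $155.71 = $4,541.72
Federal tax withheld: $4,541.72 × 0.19 = $862.93
City income tax: $4,541.72 × 0.01 = $45.42
Social Security tax: $4,697.43 × 0.04 = $187.90
PFL insurance: $4,697.43 × 0.002 = $9.39
Medicare tax: $4,697.43 × 0.015 = $70.46
AD&D insurance premium: $362.63
Fitness reimbursement repayment: $280.85
Total deductions = $155.71 + $862.93 + $45.42 + $187.90 + $9.39 + $70.46 + $362.63 + $280.85 = $1,975.29
Net pay = $4,697.43 − $1,975.29 = $2,722.14

$2,722.14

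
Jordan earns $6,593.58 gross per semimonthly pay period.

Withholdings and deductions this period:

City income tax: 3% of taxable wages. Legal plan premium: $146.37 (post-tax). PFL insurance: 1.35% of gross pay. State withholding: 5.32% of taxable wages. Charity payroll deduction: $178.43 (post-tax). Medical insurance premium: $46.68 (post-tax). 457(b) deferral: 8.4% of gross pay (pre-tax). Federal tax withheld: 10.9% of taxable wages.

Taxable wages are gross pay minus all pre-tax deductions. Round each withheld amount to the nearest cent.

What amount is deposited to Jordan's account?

457(b) deferral: $6,593.58 × 0.084 = $553.86
Taxable wages = $6,593.58 − $553.86 = $6,039.72
City income tax: $6,039.72 × 0.03 = $181.19
State withholding: $6,039.72 × 0.0532 = $321.31
Federal tax withheld: $6,039.72 × 0.109 = $658.33
PFL insurance: $6,593.58 × 0.0135 = $89.01
Medical insurance premium: $46.68
Legal plan premium: $146.37
Charity payroll deduction: $178.43
Total deductions = $553.86 + $181.19 + $321.31 + $658.33 + $89.01 + $46.68 + $146.37 + $178.43 = $2,175.18
Net pay = $6,593.58 − $2,175.18 = $4,418.40

$4,418.40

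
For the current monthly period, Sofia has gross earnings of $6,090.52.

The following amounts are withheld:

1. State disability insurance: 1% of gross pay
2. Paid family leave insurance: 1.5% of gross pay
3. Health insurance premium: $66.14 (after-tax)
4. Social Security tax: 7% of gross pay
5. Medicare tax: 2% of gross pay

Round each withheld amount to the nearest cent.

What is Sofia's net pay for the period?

Paid family leave insurance: $6,090.52 × 0.015 = $91.36
Medicare tax: $6,090.52 × 0.02 = $121.81
Social Security tax: $6,090.52 × 0.07 = $426.34
State disability insurance: $6,090.52 × 0.01 = $60.91
Health insurance premium: $66.14
Total deductions = $91.36 + $121.81 + $426.34 + $60.91 + $66.14 = $766.56
Net pay = $6,090.52 − $766.56 = $5,323.96

$5,323.96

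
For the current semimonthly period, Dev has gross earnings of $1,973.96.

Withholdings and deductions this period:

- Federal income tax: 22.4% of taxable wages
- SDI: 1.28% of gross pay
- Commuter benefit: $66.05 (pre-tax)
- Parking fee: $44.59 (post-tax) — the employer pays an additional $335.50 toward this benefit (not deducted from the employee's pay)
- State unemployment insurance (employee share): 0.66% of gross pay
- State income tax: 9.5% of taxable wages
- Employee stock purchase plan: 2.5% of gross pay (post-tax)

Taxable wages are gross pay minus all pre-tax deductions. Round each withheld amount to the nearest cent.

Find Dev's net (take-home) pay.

Commuter benefit: $66.05
Taxable wages = $1,973.96 − $66.05 = $1,907.91
State income tax: $1,907.91 × 0.095 = $181.25
Federal income tax: $1,907.91 × 0.224 = $427.37
State unemployment insurance (employee share): $1,973.96 × 0.0066 = $13.03
SDI: $1,973.96 × 0.0128 = $25.27
Employee stock purchase plan: $1,973.96 × 0.025 = $49.35
Parking fee: $44.59
(Employer's $335.50 toward parking fee is not withheld from the employee.)
Total deductions = $66.05 + $181.25 + $427.37 + $13.03 + $25.27 + $49.35 + $44.59 = $806.91
Net pay = $1,973.96 − $806.91 = $1,167.05

$1,167.05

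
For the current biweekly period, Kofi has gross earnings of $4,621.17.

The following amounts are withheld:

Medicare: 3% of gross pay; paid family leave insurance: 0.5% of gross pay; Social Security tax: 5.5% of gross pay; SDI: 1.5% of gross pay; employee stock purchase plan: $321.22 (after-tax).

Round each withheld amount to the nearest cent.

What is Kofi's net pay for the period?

Social Security tax: $4,621.17 × 0.055 = $254.16
Medicare: $4,621.17 × 0.03 = $138.64
Paid family leave insurance: $4,621.17 × 0.005 = $23.11
SDI: $4,621.17 × 0.015 = $69.32
Employee stock purchase plan: $321.22
Total deductions = $254.16 + $138.64 + $23.11 + $69.32 + $321.22 = $806.45
Net pay = $4,621.17 − $806.45 = $3,814.72

$3,814.72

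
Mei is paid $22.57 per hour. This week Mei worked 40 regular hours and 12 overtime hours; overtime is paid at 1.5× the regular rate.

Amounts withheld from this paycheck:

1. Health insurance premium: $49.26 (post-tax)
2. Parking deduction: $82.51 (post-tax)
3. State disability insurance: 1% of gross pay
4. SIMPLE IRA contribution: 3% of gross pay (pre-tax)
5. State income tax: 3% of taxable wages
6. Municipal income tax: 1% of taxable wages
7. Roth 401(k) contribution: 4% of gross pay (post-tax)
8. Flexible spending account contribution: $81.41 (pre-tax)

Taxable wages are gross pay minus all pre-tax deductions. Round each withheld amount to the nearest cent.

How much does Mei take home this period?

$943.63

Regular pay: 40 × $22.57 = $902.80
Overtime pay: 12 × $22.57 × 1.5 = $406.26
Gross pay = $902.80 + $406.26 = $1,309.06
SIMPLE IRA contribution: $1,309.06 × 0.03 = $39.27
Flexible spending account contribution: $81.41
Pre-tax total = $39.27 + $81.41 = $120.68
Taxable wages = $1,309.06 − $120.68 = $1,188.38
Municipal income tax: $1,188.38 × 0.01 = $11.88
State income tax: $1,188.38 × 0.03 = $35.65
State disability insurance: $1,309.06 × 0.01 = $13.09
Health insurance premium: $49.26
Roth 401(k) contribution: $1,309.06 × 0.04 = $52.36
Parking deduction: $82.51
Total deductions = $39.27 + $81.41 + $11.88 + $35.65 + $13.09 + $49.26 + $52.36 + $82.51 = $365.43
Net pay = $1,309.06 − $365.43 = $943.63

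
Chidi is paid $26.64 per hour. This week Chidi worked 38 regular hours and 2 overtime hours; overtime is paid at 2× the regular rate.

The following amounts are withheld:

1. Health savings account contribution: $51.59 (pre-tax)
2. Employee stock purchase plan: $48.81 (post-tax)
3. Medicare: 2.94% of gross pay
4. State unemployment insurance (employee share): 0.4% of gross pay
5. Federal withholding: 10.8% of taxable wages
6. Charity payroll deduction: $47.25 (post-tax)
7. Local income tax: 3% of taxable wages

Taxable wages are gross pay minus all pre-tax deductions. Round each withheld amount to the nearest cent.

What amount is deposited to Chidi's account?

Regular pay: 38 × $26.64 = $1,012.32
Overtime pay: 2 × $26.64 × 2 = $106.56
Gross pay = $1,012.32 + $106.56 = $1,118.88
Health savings account contribution: $51.59
Taxable wages = $1,118.88 − $51.59 = $1,067.29
Local income tax: $1,067.29 × 0.03 = $32.02
Federal withholding: $1,067.29 × 0.108 = $115.27
Medicare: $1,118.88 × 0.0294 = $32.90
State unemployment insurance (employee share): $1,118.88 × 0.004 = $4.48
Employee stock purchase plan: $48.81
Charity payroll deduction: $47.25
Total deductions = $51.59 + $32.02 + $115.27 + $32.90 + $4.48 + $48.81 + $47.25 = $332.32
Net pay = $1,118.88 − $332.32 = $786.56

$786.56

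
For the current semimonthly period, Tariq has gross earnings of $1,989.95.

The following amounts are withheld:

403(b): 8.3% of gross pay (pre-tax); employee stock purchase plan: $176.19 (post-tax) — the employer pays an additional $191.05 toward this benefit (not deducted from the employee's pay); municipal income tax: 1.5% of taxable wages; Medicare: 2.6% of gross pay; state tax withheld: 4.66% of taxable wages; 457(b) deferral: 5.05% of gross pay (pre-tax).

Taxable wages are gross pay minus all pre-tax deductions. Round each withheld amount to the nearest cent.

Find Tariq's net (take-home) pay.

$1,390.15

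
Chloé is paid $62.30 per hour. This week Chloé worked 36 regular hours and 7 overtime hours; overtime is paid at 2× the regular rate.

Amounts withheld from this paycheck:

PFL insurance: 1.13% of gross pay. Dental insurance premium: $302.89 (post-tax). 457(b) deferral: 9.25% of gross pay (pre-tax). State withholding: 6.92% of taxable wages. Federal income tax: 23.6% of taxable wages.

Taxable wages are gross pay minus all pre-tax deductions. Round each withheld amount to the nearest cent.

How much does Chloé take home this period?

$1626.01

Regular pay: 36 × $62.30 = $2242.80
Overtime pay: 7 × $62.30 × 2 = $872.20
Gross pay = $2242.80 + $872.20 = $3115.00
457(b) deferral: $3115.00 × 0.0925 = $288.14
Taxable wages = $3115.00 − $288.14 = $2826.86
Federal income tax: $2826.86 × 0.236 = $667.14
State withholding: $2826.86 × 0.0692 = $195.62
PFL insurance: $3115.00 × 0.0113 = $35.20
Dental insurance premium: $302.89
Total deductions = $288.14 + $667.14 + $195.62 + $35.20 + $302.89 = $1488.99
Net pay = $3115.00 − $1488.99 = $1626.01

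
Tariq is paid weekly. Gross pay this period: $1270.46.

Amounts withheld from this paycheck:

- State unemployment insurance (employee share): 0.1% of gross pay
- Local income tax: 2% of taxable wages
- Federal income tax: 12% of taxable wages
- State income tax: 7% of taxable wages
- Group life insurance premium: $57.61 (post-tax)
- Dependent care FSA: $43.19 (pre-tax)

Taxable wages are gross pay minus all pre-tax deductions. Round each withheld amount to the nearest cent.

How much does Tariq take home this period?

$910.66

Dependent care FSA: $43.19
Taxable wages = $1270.46 − $43.19 = $1227.27
State income tax: $1227.27 × 0.07 = $85.91
Local income tax: $1227.27 × 0.02 = $24.55
Federal income tax: $1227.27 × 0.12 = $147.27
State unemployment insurance (employee share): $1270.46 × 0.001 = $1.27
Group life insurance premium: $57.61
Total deductions = $43.19 + $85.91 + $24.55 + $147.27 + $1.27 + $57.61 = $359.80
Net pay = $1270.46 − $359.80 = $910.66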